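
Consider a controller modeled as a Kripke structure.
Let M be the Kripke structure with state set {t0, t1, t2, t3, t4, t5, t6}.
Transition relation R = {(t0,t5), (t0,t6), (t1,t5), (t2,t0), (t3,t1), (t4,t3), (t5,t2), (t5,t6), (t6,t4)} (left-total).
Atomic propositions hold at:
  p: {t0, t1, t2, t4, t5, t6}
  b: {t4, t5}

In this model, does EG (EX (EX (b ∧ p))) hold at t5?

Yes

Sat(b ∧ p) = {t4, t5}
Sat(EX (b ∧ p)) = {s : some successor in {t4, t5}} = {t0, t1, t6}
Sat(EX (EX (b ∧ p))) = {s : some successor in {t0, t1, t6}} = {t0, t2, t3, t5}
EG (EX (EX (b ∧ p))): greatest fixpoint, start Z0 = {t0, t2, t3, t5}, keep only states in Sat with some successor in Z. Z1 = {t0, t2, t5}; fixed.
Sat(EG (EX (EX (b ∧ p)))) = {t0, t2, t5}
t5 ∈ Sat(EG (EX (EX (b ∧ p)))) = {t0, t2, t5}, so the formula holds at t5.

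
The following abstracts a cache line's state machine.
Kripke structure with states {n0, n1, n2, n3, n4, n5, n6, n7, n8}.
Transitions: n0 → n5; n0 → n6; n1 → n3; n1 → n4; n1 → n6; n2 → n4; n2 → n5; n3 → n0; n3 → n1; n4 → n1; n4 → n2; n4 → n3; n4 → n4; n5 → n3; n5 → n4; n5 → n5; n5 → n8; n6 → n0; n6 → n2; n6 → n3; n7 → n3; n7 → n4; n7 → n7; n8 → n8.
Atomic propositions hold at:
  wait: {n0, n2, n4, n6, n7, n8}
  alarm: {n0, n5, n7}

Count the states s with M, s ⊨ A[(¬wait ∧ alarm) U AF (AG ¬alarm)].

Sat(¬wait) = {n1, n3, n5}
Sat(¬wait ∧ alarm) = {n5}
Sat(¬alarm) = {n1, n2, n3, n4, n6, n8}
AG ¬alarm: greatest fixpoint, start Z0 = {n1, n2, n3, n4, n6, n8}, keep only states in Sat with every successor in Z. Z1 = {n1, n4, n8}; Z2 = {n8}; fixed.
Sat(AG ¬alarm) = {n8}
AF (AG ¬alarm): least fixpoint, start Z0 = {n8}, add states with every successor in Z. Already a fixed point.
Sat(AF (AG ¬alarm)) = {n8}
A[(¬wait ∧ alarm) U AF (AG ¬alarm)]: least fixpoint, start Z0 = Sat(AF (AG ¬alarm)) = {n8}, add states in Sat(¬wait ∧ alarm) with every successor in Z. Already a fixed point.
Sat(A[(¬wait ∧ alarm) U AF (AG ¬alarm)]) = {n8}
|Sat(A[(¬wait ∧ alarm) U AF (AG ¬alarm)])| = |{n8}| = 1.

1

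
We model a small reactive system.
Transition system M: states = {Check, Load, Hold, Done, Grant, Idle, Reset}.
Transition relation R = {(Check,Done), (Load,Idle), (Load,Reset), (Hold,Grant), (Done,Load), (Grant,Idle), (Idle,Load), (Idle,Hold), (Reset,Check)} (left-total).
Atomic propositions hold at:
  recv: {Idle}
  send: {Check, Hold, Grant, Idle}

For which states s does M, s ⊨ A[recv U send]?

A[recv U send]: least fixpoint, start Z0 = Sat(send) = {Check, Hold, Grant, Idle}, add states in Sat(recv) with every successor in Z. Already a fixed point.
Sat(A[recv U send]) = {Check, Hold, Grant, Idle}

{Check, Hold, Grant, Idle}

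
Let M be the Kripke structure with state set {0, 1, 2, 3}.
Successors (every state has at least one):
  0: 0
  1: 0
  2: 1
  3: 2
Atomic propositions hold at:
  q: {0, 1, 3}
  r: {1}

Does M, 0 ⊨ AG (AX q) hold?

Sat(AX q) = {s : every successor in {0, 1, 3}} = {0, 1, 2}
AG (AX q): greatest fixpoint, start Z0 = {0, 1, 2}, keep only states in Sat with every successor in Z. Already a fixed point.
Sat(AG (AX q)) = {0, 1, 2}
0 ∈ Sat(AG (AX q)) = {0, 1, 2}, so the formula holds at 0.

Yes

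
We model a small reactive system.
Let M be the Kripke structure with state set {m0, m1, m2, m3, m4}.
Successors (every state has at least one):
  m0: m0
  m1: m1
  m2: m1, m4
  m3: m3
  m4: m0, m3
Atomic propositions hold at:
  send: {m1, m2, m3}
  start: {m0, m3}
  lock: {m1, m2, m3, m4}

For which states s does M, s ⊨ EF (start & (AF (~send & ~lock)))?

{m0, m2, m4}

Sat(~send) = {m0, m4}
Sat(~lock) = {m0}
Sat(~send & ~lock) = {m0}
AF (~send & ~lock): least fixpoint, start Z0 = {m0}, add states with every successor in Z. Already a fixed point.
Sat(AF (~send & ~lock)) = {m0}
Sat(start & (AF (~send & ~lock))) = {m0}
EF (start & (AF (~send & ~lock))): least fixpoint, start Z0 = {m0}, add states with some successor in Z. Z1 = {m0, m4}; Z2 = {m0, m2, m4}; fixed.
Sat(EF (start & (AF (~send & ~lock)))) = {m0, m2, m4}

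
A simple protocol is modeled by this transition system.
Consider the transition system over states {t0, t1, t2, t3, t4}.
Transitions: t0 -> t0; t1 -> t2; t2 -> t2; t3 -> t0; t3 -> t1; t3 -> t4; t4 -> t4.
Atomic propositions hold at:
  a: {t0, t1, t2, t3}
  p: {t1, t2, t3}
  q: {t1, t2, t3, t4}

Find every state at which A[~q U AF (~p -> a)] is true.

{t0, t1, t2, t3}

Sat(~q) = {t0}
Sat(~p) = {t0, t4}
Sat(~p -> a) = {t0, t1, t2, t3}
AF (~p -> a): least fixpoint, start Z0 = {t0, t1, t2, t3}, add states with every successor in Z. Already a fixed point.
Sat(AF (~p -> a)) = {t0, t1, t2, t3}
A[~q U AF (~p -> a)]: least fixpoint, start Z0 = Sat(AF (~p -> a)) = {t0, t1, t2, t3}, add states in Sat(~q) with every successor in Z. Already a fixed point.
Sat(A[~q U AF (~p -> a)]) = {t0, t1, t2, t3}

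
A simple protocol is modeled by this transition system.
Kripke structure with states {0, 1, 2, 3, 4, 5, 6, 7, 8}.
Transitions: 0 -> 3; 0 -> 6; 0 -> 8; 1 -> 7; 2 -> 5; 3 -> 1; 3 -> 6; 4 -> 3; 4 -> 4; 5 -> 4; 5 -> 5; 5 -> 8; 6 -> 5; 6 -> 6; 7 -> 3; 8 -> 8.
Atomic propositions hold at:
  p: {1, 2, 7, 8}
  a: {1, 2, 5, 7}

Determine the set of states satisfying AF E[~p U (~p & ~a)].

Sat(~p) = {0, 3, 4, 5, 6}
Sat(~a) = {0, 3, 4, 6, 8}
Sat(~p & ~a) = {0, 3, 4, 6}
E[~p U (~p & ~a)]: least fixpoint, start Z0 = Sat((~p & ~a)) = {0, 3, 4, 6}, add states in Sat(~p) with some successor in Z. Z1 = {0, 3, 4, 5, 6}; fixed.
Sat(E[~p U (~p & ~a)]) = {0, 3, 4, 5, 6}
AF E[~p U (~p & ~a)]: least fixpoint, start Z0 = {0, 3, 4, 5, 6}, add states with every successor in Z. Z1 = {0, 2, 3, 4, 5, 6, 7}; Z2 = {0, 1, 2, 3, 4, 5, 6, 7}; fixed.
Sat(AF E[~p U (~p & ~a)]) = {0, 1, 2, 3, 4, 5, 6, 7}

{0, 1, 2, 3, 4, 5, 6, 7}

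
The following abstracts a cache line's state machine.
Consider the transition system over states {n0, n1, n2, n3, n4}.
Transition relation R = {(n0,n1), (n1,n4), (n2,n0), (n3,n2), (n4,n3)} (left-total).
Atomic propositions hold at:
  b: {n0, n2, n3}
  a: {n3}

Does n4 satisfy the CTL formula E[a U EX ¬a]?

No

Sat(¬a) = {n0, n1, n2, n4}
Sat(EX ¬a) = {s : some successor in {n0, n1, n2, n4}} = {n0, n1, n2, n3}
E[a U EX ¬a]: least fixpoint, start Z0 = Sat(EX ¬a) = {n0, n1, n2, n3}, add states in Sat(a) with some successor in Z. Already a fixed point.
Sat(E[a U EX ¬a]) = {n0, n1, n2, n3}
n4 ∉ Sat(E[a U EX ¬a]) = {n0, n1, n2, n3}, so the formula does not hold at n4.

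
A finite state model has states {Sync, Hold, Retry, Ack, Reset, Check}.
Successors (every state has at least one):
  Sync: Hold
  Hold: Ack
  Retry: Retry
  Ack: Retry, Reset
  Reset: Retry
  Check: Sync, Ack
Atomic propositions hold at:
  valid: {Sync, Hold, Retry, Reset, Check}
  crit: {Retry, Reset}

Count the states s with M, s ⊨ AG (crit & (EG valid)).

EG valid: greatest fixpoint, start Z0 = {Sync, Hold, Retry, Reset, Check}, keep only states in Sat with some successor in Z. Z1 = {Sync, Retry, Reset, Check}; Z2 = {Retry, Reset, Check}; Z3 = {Retry, Reset}; fixed.
Sat(EG valid) = {Retry, Reset}
Sat(crit & (EG valid)) = {Retry, Reset}
AG (crit & (EG valid)): greatest fixpoint, start Z0 = {Retry, Reset}, keep only states in Sat with every successor in Z. Already a fixed point.
Sat(AG (crit & (EG valid))) = {Retry, Reset}
|Sat(AG (crit & (EG valid)))| = |{Retry, Reset}| = 2.

2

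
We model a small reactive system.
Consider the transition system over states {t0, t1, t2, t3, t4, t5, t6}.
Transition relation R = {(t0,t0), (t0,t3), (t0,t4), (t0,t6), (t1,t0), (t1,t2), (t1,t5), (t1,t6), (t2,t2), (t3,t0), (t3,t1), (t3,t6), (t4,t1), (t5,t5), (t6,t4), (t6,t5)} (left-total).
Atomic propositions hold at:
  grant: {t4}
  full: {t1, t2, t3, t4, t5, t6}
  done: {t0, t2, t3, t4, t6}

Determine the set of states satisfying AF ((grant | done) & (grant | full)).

{t2, t3, t4, t6}

Sat(grant | done) = {t0, t2, t3, t4, t6}
Sat(grant | full) = {t1, t2, t3, t4, t5, t6}
Sat((grant | done) & (grant | full)) = {t2, t3, t4, t6}
AF ((grant | done) & (grant | full)): least fixpoint, start Z0 = {t2, t3, t4, t6}, add states with every successor in Z. Already a fixed point.
Sat(AF ((grant | done) & (grant | full))) = {t2, t3, t4, t6}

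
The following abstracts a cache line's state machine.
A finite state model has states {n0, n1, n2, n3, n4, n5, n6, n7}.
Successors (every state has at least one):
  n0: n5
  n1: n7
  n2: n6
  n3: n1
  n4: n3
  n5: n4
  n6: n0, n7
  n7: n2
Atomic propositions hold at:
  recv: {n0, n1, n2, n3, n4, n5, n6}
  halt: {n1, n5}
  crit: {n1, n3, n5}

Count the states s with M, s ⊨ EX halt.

2

Sat(EX halt) = {s : some successor in {n1, n5}} = {n0, n3}
|Sat(EX halt)| = |{n0, n3}| = 2.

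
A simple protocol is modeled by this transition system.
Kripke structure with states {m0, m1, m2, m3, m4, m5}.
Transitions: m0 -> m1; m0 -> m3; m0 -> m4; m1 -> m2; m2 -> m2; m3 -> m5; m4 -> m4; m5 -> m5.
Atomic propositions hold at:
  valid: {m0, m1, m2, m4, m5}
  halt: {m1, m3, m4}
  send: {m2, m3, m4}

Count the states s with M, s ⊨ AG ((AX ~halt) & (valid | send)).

4

Sat(~halt) = {m0, m2, m5}
Sat(AX ~halt) = {s : every successor in {m0, m2, m5}} = {m1, m2, m3, m5}
Sat(valid | send) = {m0, m1, m2, m3, m4, m5}
Sat((AX ~halt) & (valid | send)) = {m1, m2, m3, m5}
AG ((AX ~halt) & (valid | send)): greatest fixpoint, start Z0 = {m1, m2, m3, m5}, keep only states in Sat with every successor in Z. Already a fixed point.
Sat(AG ((AX ~halt) & (valid | send))) = {m1, m2, m3, m5}
|Sat(AG ((AX ~halt) & (valid | send)))| = |{m1, m2, m3, m5}| = 4.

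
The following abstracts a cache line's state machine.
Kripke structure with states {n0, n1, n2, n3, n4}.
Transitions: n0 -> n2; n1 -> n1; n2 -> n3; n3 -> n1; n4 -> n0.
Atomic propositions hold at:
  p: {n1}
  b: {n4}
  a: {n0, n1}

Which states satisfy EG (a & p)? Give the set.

{n1}

Sat(a & p) = {n1}
EG (a & p): greatest fixpoint, start Z0 = {n1}, keep only states in Sat with some successor in Z. Already a fixed point.
Sat(EG (a & p)) = {n1}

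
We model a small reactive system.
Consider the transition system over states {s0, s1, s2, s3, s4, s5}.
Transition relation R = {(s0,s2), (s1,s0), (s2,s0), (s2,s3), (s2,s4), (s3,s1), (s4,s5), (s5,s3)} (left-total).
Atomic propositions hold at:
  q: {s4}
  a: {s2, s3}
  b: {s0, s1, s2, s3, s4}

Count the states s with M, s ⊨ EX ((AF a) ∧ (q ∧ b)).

1

AF a: least fixpoint, start Z0 = {s2, s3}, add states with every successor in Z. Z1 = {s0, s2, s3, s5}; Z2 = {s0, s1, s2, s3, s4, s5}; fixed.
Sat(AF a) = {s0, s1, s2, s3, s4, s5}
Sat(q ∧ b) = {s4}
Sat((AF a) ∧ (q ∧ b)) = {s4}
Sat(EX ((AF a) ∧ (q ∧ b))) = {s : some successor in {s4}} = {s2}
|Sat(EX ((AF a) ∧ (q ∧ b)))| = |{s2}| = 1.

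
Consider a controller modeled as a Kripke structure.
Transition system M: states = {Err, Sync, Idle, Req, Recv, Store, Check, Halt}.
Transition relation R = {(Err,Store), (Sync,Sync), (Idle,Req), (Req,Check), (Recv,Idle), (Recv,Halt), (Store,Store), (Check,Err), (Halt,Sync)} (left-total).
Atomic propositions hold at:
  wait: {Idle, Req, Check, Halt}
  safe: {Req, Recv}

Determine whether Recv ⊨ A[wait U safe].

A[wait U safe]: least fixpoint, start Z0 = Sat(safe) = {Req, Recv}, add states in Sat(wait) with every successor in Z. Z1 = {Idle, Req, Recv}; fixed.
Sat(A[wait U safe]) = {Idle, Req, Recv}
Recv ∈ Sat(A[wait U safe]) = {Idle, Req, Recv}, so the formula holds at Recv.

Yes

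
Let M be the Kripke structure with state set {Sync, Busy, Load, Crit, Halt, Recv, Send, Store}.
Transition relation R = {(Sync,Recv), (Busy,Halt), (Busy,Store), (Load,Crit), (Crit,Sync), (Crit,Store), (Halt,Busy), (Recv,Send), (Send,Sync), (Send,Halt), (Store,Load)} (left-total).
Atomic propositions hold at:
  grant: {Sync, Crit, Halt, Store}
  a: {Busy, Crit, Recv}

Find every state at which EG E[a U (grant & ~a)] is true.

Sat(~a) = {Sync, Load, Halt, Send, Store}
Sat(grant & ~a) = {Sync, Halt, Store}
E[a U (grant & ~a)]: least fixpoint, start Z0 = Sat((grant & ~a)) = {Sync, Halt, Store}, add states in Sat(a) with some successor in Z. Z1 = {Sync, Busy, Crit, Halt, Store}; fixed.
Sat(E[a U (grant & ~a)]) = {Sync, Busy, Crit, Halt, Store}
EG E[a U (grant & ~a)]: greatest fixpoint, start Z0 = {Sync, Busy, Crit, Halt, Store}, keep only states in Sat with some successor in Z. Z1 = {Busy, Crit, Halt}; Z2 = {Busy, Halt}; fixed.
Sat(EG E[a U (grant & ~a)]) = {Busy, Halt}

{Busy, Halt}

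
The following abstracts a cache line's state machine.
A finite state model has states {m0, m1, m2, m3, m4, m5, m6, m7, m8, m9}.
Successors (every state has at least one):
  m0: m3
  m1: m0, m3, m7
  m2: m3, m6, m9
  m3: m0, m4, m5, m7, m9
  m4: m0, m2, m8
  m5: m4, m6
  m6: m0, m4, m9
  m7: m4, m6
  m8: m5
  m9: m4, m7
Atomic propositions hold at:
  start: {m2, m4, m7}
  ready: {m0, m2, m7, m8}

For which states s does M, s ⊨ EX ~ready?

Sat(~ready) = {m1, m3, m4, m5, m6, m9}
Sat(EX ~ready) = {s : some successor in {m1, m3, m4, m5, m6, m9}} = {m0, m1, m2, m3, m5, m6, m7, m8, m9}

{m0, m1, m2, m3, m5, m6, m7, m8, m9}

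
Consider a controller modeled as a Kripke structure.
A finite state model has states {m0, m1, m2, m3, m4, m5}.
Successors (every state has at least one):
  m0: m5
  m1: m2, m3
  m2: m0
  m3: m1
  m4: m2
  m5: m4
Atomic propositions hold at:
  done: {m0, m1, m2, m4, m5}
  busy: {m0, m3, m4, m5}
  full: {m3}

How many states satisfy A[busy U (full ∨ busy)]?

4

Sat(full ∨ busy) = {m0, m3, m4, m5}
A[busy U (full ∨ busy)]: least fixpoint, start Z0 = Sat((full ∨ busy)) = {m0, m3, m4, m5}, add states in Sat(busy) with every successor in Z. Already a fixed point.
Sat(A[busy U (full ∨ busy)]) = {m0, m3, m4, m5}
|Sat(A[busy U (full ∨ busy)])| = |{m0, m3, m4, m5}| = 4.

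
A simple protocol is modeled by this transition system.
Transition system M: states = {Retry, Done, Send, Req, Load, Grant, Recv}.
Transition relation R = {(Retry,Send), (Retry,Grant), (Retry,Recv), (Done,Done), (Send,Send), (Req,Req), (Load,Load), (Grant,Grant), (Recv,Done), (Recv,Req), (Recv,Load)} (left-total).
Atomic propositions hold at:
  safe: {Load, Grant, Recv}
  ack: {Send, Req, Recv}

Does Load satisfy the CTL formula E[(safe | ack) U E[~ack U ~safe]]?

No

Sat(safe | ack) = {Send, Req, Load, Grant, Recv}
Sat(~ack) = {Retry, Done, Load, Grant}
Sat(~safe) = {Retry, Done, Send, Req}
E[~ack U ~safe]: least fixpoint, start Z0 = Sat(~safe) = {Retry, Done, Send, Req}, add states in Sat(~ack) with some successor in Z. Already a fixed point.
Sat(E[~ack U ~safe]) = {Retry, Done, Send, Req}
E[(safe | ack) U E[~ack U ~safe]]: least fixpoint, start Z0 = Sat(E[~ack U ~safe]) = {Retry, Done, Send, Req}, add states in Sat(safe | ack) with some successor in Z. Z1 = {Retry, Done, Send, Req, Recv}; fixed.
Sat(E[(safe | ack) U E[~ack U ~safe]]) = {Retry, Done, Send, Req, Recv}
Load ∉ Sat(E[(safe | ack) U E[~ack U ~safe]]) = {Retry, Done, Send, Req, Recv}, so the formula does not hold at Load.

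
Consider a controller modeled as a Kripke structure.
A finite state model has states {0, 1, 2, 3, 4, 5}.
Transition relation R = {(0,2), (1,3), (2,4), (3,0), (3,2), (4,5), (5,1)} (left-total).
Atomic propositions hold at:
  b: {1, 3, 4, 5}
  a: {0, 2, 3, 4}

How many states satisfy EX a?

4

Sat(EX a) = {s : some successor in {0, 2, 3, 4}} = {0, 1, 2, 3}
|Sat(EX a)| = |{0, 1, 2, 3}| = 4.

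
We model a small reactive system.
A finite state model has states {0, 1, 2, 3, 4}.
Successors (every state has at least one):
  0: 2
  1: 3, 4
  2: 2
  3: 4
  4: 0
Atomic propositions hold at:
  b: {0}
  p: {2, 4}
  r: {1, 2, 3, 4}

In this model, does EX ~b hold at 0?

Sat(~b) = {1, 2, 3, 4}
Sat(EX ~b) = {s : some successor in {1, 2, 3, 4}} = {0, 1, 2, 3}
0 ∈ Sat(EX ~b) = {0, 1, 2, 3}, so the formula holds at 0.

Yes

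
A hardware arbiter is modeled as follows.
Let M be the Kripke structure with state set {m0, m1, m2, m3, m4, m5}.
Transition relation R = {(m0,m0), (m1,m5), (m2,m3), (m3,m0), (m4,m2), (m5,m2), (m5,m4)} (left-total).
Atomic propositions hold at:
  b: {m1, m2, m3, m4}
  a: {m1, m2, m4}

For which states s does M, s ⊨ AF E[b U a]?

{m1, m2, m4, m5}

E[b U a]: least fixpoint, start Z0 = Sat(a) = {m1, m2, m4}, add states in Sat(b) with some successor in Z. Already a fixed point.
Sat(E[b U a]) = {m1, m2, m4}
AF E[b U a]: least fixpoint, start Z0 = {m1, m2, m4}, add states with every successor in Z. Z1 = {m1, m2, m4, m5}; fixed.
Sat(AF E[b U a]) = {m1, m2, m4, m5}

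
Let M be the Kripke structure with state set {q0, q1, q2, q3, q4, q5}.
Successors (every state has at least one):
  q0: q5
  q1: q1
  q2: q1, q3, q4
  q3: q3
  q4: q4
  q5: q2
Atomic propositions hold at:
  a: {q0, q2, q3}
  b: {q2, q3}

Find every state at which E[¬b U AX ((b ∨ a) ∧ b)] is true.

{q0, q3, q5}

Sat(¬b) = {q0, q1, q4, q5}
Sat(b ∨ a) = {q0, q2, q3}
Sat((b ∨ a) ∧ b) = {q2, q3}
Sat(AX ((b ∨ a) ∧ b)) = {s : every successor in {q2, q3}} = {q3, q5}
E[¬b U AX ((b ∨ a) ∧ b)]: least fixpoint, start Z0 = Sat(AX ((b ∨ a) ∧ b)) = {q3, q5}, add states in Sat(¬b) with some successor in Z. Z1 = {q0, q3, q5}; fixed.
Sat(E[¬b U AX ((b ∨ a) ∧ b)]) = {q0, q3, q5}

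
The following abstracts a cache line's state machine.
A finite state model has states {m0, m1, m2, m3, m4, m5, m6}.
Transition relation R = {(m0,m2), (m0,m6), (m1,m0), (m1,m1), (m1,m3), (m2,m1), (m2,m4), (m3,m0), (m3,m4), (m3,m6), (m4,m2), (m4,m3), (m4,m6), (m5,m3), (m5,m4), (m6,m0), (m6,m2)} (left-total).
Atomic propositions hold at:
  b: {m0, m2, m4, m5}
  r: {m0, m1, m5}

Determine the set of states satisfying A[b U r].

{m0, m1, m5}

A[b U r]: least fixpoint, start Z0 = Sat(r) = {m0, m1, m5}, add states in Sat(b) with every successor in Z. Already a fixed point.
Sat(A[b U r]) = {m0, m1, m5}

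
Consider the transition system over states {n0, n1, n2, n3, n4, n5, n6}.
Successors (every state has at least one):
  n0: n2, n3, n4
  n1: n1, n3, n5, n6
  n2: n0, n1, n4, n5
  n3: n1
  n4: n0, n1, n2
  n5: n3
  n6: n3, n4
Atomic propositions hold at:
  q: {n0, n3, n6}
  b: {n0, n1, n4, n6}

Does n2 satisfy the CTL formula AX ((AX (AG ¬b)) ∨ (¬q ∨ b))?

Yes

Sat(¬b) = {n2, n3, n5}
AG ¬b: greatest fixpoint, start Z0 = {n2, n3, n5}, keep only states in Sat with every successor in Z. Z1 = {n5}; Z2 = ∅; fixed.
Sat(AG ¬b) = ∅
Sat(AX (AG ¬b)) = {s : every successor in ∅} = ∅
Sat(¬q) = {n1, n2, n4, n5}
Sat(¬q ∨ b) = {n0, n1, n2, n4, n5, n6}
Sat((AX (AG ¬b)) ∨ (¬q ∨ b)) = {n0, n1, n2, n4, n5, n6}
Sat(AX ((AX (AG ¬b)) ∨ (¬q ∨ b))) = {s : every successor in {n0, n1, n2, n4, n5, n6}} = {n2, n3, n4}
n2 ∈ Sat(AX ((AX (AG ¬b)) ∨ (¬q ∨ b))) = {n2, n3, n4}, so the formula holds at n2.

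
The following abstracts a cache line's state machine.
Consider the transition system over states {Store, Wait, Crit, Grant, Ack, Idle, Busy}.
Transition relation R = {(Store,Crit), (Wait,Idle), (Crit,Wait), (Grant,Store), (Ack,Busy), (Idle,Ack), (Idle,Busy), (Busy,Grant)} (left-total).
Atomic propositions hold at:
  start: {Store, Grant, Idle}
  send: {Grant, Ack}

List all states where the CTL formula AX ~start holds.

Sat(~start) = {Wait, Crit, Ack, Busy}
Sat(AX ~start) = {s : every successor in {Wait, Crit, Ack, Busy}} = {Store, Crit, Ack, Idle}

{Store, Crit, Ack, Idle}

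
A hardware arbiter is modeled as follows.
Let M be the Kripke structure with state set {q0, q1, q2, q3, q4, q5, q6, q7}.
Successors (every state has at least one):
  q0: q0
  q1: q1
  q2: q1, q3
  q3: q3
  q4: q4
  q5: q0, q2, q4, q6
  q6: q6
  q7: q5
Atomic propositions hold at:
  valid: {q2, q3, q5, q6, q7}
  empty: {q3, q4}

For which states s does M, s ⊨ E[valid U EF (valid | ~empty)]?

Sat(~empty) = {q0, q1, q2, q5, q6, q7}
Sat(valid | ~empty) = {q0, q1, q2, q3, q5, q6, q7}
EF (valid | ~empty): least fixpoint, start Z0 = {q0, q1, q2, q3, q5, q6, q7}, add states with some successor in Z. Already a fixed point.
Sat(EF (valid | ~empty)) = {q0, q1, q2, q3, q5, q6, q7}
E[valid U EF (valid | ~empty)]: least fixpoint, start Z0 = Sat(EF (valid | ~empty)) = {q0, q1, q2, q3, q5, q6, q7}, add states in Sat(valid) with some successor in Z. Already a fixed point.
Sat(E[valid U EF (valid | ~empty)]) = {q0, q1, q2, q3, q5, q6, q7}

{q0, q1, q2, q3, q5, q6, q7}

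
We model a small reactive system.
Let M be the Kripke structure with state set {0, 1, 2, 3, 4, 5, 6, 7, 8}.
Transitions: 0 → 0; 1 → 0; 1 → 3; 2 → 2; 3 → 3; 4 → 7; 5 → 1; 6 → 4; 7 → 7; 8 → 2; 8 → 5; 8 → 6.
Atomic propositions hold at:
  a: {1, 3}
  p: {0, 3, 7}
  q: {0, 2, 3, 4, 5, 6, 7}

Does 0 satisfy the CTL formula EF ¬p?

Sat(¬p) = {1, 2, 4, 5, 6, 8}
EF ¬p: least fixpoint, start Z0 = {1, 2, 4, 5, 6, 8}, add states with some successor in Z. Already a fixed point.
Sat(EF ¬p) = {1, 2, 4, 5, 6, 8}
0 ∉ Sat(EF ¬p) = {1, 2, 4, 5, 6, 8}, so the formula does not hold at 0.

No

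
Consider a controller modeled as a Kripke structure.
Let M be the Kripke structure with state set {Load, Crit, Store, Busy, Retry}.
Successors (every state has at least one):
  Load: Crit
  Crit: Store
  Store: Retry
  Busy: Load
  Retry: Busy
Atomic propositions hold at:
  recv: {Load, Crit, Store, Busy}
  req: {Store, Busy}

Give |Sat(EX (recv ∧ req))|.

Sat(recv ∧ req) = {Store, Busy}
Sat(EX (recv ∧ req)) = {s : some successor in {Store, Busy}} = {Crit, Retry}
|Sat(EX (recv ∧ req))| = |{Crit, Retry}| = 2.

2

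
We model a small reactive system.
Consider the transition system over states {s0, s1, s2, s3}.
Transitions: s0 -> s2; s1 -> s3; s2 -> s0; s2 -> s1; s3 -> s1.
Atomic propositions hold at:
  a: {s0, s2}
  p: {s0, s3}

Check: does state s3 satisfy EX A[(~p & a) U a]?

Sat(~p) = {s1, s2}
Sat(~p & a) = {s2}
A[(~p & a) U a]: least fixpoint, start Z0 = Sat(a) = {s0, s2}, add states in Sat(~p & a) with every successor in Z. Already a fixed point.
Sat(A[(~p & a) U a]) = {s0, s2}
Sat(EX A[(~p & a) U a]) = {s : some successor in {s0, s2}} = {s0, s2}
s3 ∉ Sat(EX A[(~p & a) U a]) = {s0, s2}, so the formula does not hold at s3.

No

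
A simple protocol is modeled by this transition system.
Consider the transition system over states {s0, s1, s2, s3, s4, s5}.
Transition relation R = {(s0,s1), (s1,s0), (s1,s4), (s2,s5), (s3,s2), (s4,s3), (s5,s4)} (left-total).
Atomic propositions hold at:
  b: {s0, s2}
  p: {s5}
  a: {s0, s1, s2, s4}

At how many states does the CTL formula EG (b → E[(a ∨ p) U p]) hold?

5

Sat(a ∨ p) = {s0, s1, s2, s4, s5}
E[(a ∨ p) U p]: least fixpoint, start Z0 = Sat(p) = {s5}, add states in Sat(a ∨ p) with some successor in Z. Z1 = {s2, s5}; fixed.
Sat(E[(a ∨ p) U p]) = {s2, s5}
Sat(b → E[(a ∨ p) U p]) = {s1, s2, s3, s4, s5}
EG (b → E[(a ∨ p) U p]): greatest fixpoint, start Z0 = {s1, s2, s3, s4, s5}, keep only states in Sat with some successor in Z. Already a fixed point.
Sat(EG (b → E[(a ∨ p) U p])) = {s1, s2, s3, s4, s5}
|Sat(EG (b → E[(a ∨ p) U p]))| = |{s1, s2, s3, s4, s5}| = 5.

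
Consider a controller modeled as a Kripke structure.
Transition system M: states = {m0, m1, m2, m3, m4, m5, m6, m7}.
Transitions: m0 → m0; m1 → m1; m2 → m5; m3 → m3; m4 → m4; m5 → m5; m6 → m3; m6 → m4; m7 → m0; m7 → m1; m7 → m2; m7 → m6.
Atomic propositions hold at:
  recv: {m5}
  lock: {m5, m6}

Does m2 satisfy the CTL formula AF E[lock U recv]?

E[lock U recv]: least fixpoint, start Z0 = Sat(recv) = {m5}, add states in Sat(lock) with some successor in Z. Already a fixed point.
Sat(E[lock U recv]) = {m5}
AF E[lock U recv]: least fixpoint, start Z0 = {m5}, add states with every successor in Z. Z1 = {m2, m5}; fixed.
Sat(AF E[lock U recv]) = {m2, m5}
m2 ∈ Sat(AF E[lock U recv]) = {m2, m5}, so the formula holds at m2.

Yes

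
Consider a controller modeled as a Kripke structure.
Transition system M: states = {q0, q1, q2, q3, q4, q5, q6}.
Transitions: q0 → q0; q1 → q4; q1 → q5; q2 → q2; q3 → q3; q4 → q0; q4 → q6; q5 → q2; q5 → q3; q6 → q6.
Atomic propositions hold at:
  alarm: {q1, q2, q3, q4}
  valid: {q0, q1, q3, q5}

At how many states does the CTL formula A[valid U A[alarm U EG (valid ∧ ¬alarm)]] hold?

Sat(¬alarm) = {q0, q5, q6}
Sat(valid ∧ ¬alarm) = {q0, q5}
EG (valid ∧ ¬alarm): greatest fixpoint, start Z0 = {q0, q5}, keep only states in Sat with some successor in Z. Z1 = {q0}; fixed.
Sat(EG (valid ∧ ¬alarm)) = {q0}
A[alarm U EG (valid ∧ ¬alarm)]: least fixpoint, start Z0 = Sat(EG (valid ∧ ¬alarm)) = {q0}, add states in Sat(alarm) with every successor in Z. Already a fixed point.
Sat(A[alarm U EG (valid ∧ ¬alarm)]) = {q0}
A[valid U A[alarm U EG (valid ∧ ¬alarm)]]: least fixpoint, start Z0 = Sat(A[alarm U EG (valid ∧ ¬alarm)]) = {q0}, add states in Sat(valid) with every successor in Z. Already a fixed point.
Sat(A[valid U A[alarm U EG (valid ∧ ¬alarm)]]) = {q0}
|Sat(A[valid U A[alarm U EG (valid ∧ ¬alarm)]])| = |{q0}| = 1.

1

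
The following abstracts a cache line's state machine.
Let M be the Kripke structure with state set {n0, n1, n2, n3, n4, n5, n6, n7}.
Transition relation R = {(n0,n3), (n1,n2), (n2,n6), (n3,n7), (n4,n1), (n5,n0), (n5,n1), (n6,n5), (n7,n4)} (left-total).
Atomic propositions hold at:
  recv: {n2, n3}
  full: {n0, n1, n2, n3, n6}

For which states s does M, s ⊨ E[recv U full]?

{n0, n1, n2, n3, n6}

E[recv U full]: least fixpoint, start Z0 = Sat(full) = {n0, n1, n2, n3, n6}, add states in Sat(recv) with some successor in Z. Already a fixed point.
Sat(E[recv U full]) = {n0, n1, n2, n3, n6}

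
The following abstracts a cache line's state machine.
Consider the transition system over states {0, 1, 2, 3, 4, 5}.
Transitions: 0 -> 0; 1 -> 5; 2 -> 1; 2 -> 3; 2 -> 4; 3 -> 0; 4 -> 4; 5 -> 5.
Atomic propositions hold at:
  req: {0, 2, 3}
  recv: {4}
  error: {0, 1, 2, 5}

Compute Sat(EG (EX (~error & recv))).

Sat(~error) = {3, 4}
Sat(~error & recv) = {4}
Sat(EX (~error & recv)) = {s : some successor in {4}} = {2, 4}
EG (EX (~error & recv)): greatest fixpoint, start Z0 = {2, 4}, keep only states in Sat with some successor in Z. Already a fixed point.
Sat(EG (EX (~error & recv))) = {2, 4}

{2, 4}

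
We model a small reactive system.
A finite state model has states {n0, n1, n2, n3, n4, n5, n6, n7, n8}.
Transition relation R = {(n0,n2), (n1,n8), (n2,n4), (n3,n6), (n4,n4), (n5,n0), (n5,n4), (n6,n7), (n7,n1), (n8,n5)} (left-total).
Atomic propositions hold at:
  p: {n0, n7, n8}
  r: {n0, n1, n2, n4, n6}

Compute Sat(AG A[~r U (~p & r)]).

{n2, n4}

Sat(~r) = {n3, n5, n7, n8}
Sat(~p) = {n1, n2, n3, n4, n5, n6}
Sat(~p & r) = {n1, n2, n4, n6}
A[~r U (~p & r)]: least fixpoint, start Z0 = Sat((~p & r)) = {n1, n2, n4, n6}, add states in Sat(~r) with every successor in Z. Z1 = {n1, n2, n3, n4, n6, n7}; fixed.
Sat(A[~r U (~p & r)]) = {n1, n2, n3, n4, n6, n7}
AG A[~r U (~p & r)]: greatest fixpoint, start Z0 = {n1, n2, n3, n4, n6, n7}, keep only states in Sat with every successor in Z. Z1 = {n2, n3, n4, n6, n7}; Z2 = {n2, n3, n4, n6}; Z3 = {n2, n3, n4}; Z4 = {n2, n4}; fixed.
Sat(AG A[~r U (~p & r)]) = {n2, n4}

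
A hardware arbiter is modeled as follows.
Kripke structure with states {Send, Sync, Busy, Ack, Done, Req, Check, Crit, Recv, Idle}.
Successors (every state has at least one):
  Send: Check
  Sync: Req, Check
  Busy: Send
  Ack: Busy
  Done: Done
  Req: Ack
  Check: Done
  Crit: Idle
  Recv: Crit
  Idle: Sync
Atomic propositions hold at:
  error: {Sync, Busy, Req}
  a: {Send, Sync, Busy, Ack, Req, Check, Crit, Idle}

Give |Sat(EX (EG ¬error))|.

Sat(¬error) = {Send, Ack, Done, Check, Crit, Recv, Idle}
EG ¬error: greatest fixpoint, start Z0 = {Send, Ack, Done, Check, Crit, Recv, Idle}, keep only states in Sat with some successor in Z. Z1 = {Send, Done, Check, Crit, Recv}; Z2 = {Send, Done, Check, Recv}; Z3 = {Send, Done, Check}; fixed.
Sat(EG ¬error) = {Send, Done, Check}
Sat(EX (EG ¬error)) = {s : some successor in {Send, Done, Check}} = {Send, Sync, Busy, Done, Check}
|Sat(EX (EG ¬error))| = |{Send, Sync, Busy, Done, Check}| = 5.

5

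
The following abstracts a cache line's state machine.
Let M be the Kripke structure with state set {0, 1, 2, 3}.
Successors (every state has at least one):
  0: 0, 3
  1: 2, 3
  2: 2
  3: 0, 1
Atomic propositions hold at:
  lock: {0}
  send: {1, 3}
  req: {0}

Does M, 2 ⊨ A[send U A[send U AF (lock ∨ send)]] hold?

Sat(lock ∨ send) = {0, 1, 3}
AF (lock ∨ send): least fixpoint, start Z0 = {0, 1, 3}, add states with every successor in Z. Already a fixed point.
Sat(AF (lock ∨ send)) = {0, 1, 3}
A[send U AF (lock ∨ send)]: least fixpoint, start Z0 = Sat(AF (lock ∨ send)) = {0, 1, 3}, add states in Sat(send) with every successor in Z. Already a fixed point.
Sat(A[send U AF (lock ∨ send)]) = {0, 1, 3}
A[send U A[send U AF (lock ∨ send)]]: least fixpoint, start Z0 = Sat(A[send U AF (lock ∨ send)]) = {0, 1, 3}, add states in Sat(send) with every successor in Z. Already a fixed point.
Sat(A[send U A[send U AF (lock ∨ send)]]) = {0, 1, 3}
2 ∉ Sat(A[send U A[send U AF (lock ∨ send)]]) = {0, 1, 3}, so the formula does not hold at 2.

No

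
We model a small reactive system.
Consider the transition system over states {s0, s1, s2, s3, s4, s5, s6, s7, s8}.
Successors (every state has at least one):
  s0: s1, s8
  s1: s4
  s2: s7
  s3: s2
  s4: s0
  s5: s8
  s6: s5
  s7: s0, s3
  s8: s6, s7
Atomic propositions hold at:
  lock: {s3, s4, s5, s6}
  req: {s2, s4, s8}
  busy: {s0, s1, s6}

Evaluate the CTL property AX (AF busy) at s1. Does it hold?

Yes

AF busy: least fixpoint, start Z0 = {s0, s1, s6}, add states with every successor in Z. Z1 = {s0, s1, s4, s6}; fixed.
Sat(AF busy) = {s0, s1, s4, s6}
Sat(AX (AF busy)) = {s : every successor in {s0, s1, s4, s6}} = {s1, s4}
s1 ∈ Sat(AX (AF busy)) = {s1, s4}, so the formula holds at s1.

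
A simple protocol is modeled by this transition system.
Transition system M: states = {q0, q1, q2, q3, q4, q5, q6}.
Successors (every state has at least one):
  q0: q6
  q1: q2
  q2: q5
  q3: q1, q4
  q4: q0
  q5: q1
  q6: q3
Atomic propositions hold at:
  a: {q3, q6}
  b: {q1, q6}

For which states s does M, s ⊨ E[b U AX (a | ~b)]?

{q0, q1, q2, q4, q6}

Sat(~b) = {q0, q2, q3, q4, q5}
Sat(a | ~b) = {q0, q2, q3, q4, q5, q6}
Sat(AX (a | ~b)) = {s : every successor in {q0, q2, q3, q4, q5, q6}} = {q0, q1, q2, q4, q6}
E[b U AX (a | ~b)]: least fixpoint, start Z0 = Sat(AX (a | ~b)) = {q0, q1, q2, q4, q6}, add states in Sat(b) with some successor in Z. Already a fixed point.
Sat(E[b U AX (a | ~b)]) = {q0, q1, q2, q4, q6}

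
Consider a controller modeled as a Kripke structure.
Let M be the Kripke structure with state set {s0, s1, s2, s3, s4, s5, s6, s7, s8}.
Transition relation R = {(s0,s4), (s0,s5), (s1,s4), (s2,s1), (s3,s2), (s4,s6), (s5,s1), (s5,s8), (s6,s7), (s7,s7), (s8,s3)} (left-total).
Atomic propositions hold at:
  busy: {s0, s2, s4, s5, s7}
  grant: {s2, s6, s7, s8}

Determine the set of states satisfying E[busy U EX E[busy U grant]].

E[busy U grant]: least fixpoint, start Z0 = Sat(grant) = {s2, s6, s7, s8}, add states in Sat(busy) with some successor in Z. Z1 = {s2, s4, s5, s6, s7, s8}; Z2 = {s0, s2, s4, s5, s6, s7, s8}; fixed.
Sat(E[busy U grant]) = {s0, s2, s4, s5, s6, s7, s8}
Sat(EX E[busy U grant]) = {s : some successor in {s0, s2, s4, s5, s6, s7, s8}} = {s0, s1, s3, s4, s5, s6, s7}
E[busy U EX E[busy U grant]]: least fixpoint, start Z0 = Sat(EX E[busy U grant]) = {s0, s1, s3, s4, s5, s6, s7}, add states in Sat(busy) with some successor in Z. Z1 = {s0, s1, s2, s3, s4, s5, s6, s7}; fixed.
Sat(E[busy U EX E[busy U grant]]) = {s0, s1, s2, s3, s4, s5, s6, s7}

{s0, s1, s2, s3, s4, s5, s6, s7}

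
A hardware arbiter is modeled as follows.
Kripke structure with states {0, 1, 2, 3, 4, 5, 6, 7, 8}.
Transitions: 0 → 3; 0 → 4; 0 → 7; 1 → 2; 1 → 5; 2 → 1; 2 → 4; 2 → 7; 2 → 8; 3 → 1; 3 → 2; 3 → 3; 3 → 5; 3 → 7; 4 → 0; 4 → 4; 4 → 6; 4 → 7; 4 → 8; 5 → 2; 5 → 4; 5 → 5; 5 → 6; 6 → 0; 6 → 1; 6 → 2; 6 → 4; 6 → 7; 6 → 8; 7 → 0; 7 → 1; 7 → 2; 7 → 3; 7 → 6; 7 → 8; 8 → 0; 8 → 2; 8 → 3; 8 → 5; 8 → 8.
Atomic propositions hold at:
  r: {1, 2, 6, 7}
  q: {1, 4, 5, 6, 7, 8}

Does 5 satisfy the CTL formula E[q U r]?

E[q U r]: least fixpoint, start Z0 = Sat(r) = {1, 2, 6, 7}, add states in Sat(q) with some successor in Z. Z1 = {1, 2, 4, 5, 6, 7, 8}; fixed.
Sat(E[q U r]) = {1, 2, 4, 5, 6, 7, 8}
5 ∈ Sat(E[q U r]) = {1, 2, 4, 5, 6, 7, 8}, so the formula holds at 5.

Yes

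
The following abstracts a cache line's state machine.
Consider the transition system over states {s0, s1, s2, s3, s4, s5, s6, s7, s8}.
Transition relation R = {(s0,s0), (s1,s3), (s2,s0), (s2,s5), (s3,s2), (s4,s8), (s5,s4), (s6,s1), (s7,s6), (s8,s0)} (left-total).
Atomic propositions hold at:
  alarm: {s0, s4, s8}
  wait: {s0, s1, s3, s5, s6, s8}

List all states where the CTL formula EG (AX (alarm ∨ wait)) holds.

Sat(alarm ∨ wait) = {s0, s1, s3, s4, s5, s6, s8}
Sat(AX (alarm ∨ wait)) = {s : every successor in {s0, s1, s3, s4, s5, s6, s8}} = {s0, s1, s2, s4, s5, s6, s7, s8}
EG (AX (alarm ∨ wait)): greatest fixpoint, start Z0 = {s0, s1, s2, s4, s5, s6, s7, s8}, keep only states in Sat with some successor in Z. Z1 = {s0, s2, s4, s5, s6, s7, s8}; Z2 = {s0, s2, s4, s5, s7, s8}; Z3 = {s0, s2, s4, s5, s8}; fixed.
Sat(EG (AX (alarm ∨ wait))) = {s0, s2, s4, s5, s8}

{s0, s2, s4, s5, s8}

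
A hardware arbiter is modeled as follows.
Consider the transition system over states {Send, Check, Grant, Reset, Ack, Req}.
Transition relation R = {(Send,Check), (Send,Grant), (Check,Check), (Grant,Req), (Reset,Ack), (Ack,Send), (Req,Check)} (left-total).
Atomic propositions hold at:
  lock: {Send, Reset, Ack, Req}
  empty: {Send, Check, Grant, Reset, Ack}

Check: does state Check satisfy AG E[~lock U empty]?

Sat(~lock) = {Check, Grant}
E[~lock U empty]: least fixpoint, start Z0 = Sat(empty) = {Send, Check, Grant, Reset, Ack}, add states in Sat(~lock) with some successor in Z. Already a fixed point.
Sat(E[~lock U empty]) = {Send, Check, Grant, Reset, Ack}
AG E[~lock U empty]: greatest fixpoint, start Z0 = {Send, Check, Grant, Reset, Ack}, keep only states in Sat with every successor in Z. Z1 = {Send, Check, Reset, Ack}; Z2 = {Check, Reset, Ack}; Z3 = {Check, Reset}; Z4 = {Check}; fixed.
Sat(AG E[~lock U empty]) = {Check}
Check ∈ Sat(AG E[~lock U empty]) = {Check}, so the formula holds at Check.

Yes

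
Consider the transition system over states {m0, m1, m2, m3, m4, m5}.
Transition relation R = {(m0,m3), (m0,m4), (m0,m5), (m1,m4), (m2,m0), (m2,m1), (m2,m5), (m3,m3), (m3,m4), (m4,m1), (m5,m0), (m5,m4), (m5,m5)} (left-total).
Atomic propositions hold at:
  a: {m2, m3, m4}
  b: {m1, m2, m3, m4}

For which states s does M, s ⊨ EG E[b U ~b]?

{m0, m2, m5}

Sat(~b) = {m0, m5}
E[b U ~b]: least fixpoint, start Z0 = Sat(~b) = {m0, m5}, add states in Sat(b) with some successor in Z. Z1 = {m0, m2, m5}; fixed.
Sat(E[b U ~b]) = {m0, m2, m5}
EG E[b U ~b]: greatest fixpoint, start Z0 = {m0, m2, m5}, keep only states in Sat with some successor in Z. Already a fixed point.
Sat(EG E[b U ~b]) = {m0, m2, m5}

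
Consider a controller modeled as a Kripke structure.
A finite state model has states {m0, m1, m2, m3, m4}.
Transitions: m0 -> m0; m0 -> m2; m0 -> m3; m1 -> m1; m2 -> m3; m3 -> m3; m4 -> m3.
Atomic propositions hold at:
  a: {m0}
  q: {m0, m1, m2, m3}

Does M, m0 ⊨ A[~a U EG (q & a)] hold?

Yes

Sat(~a) = {m1, m2, m3, m4}
Sat(q & a) = {m0}
EG (q & a): greatest fixpoint, start Z0 = {m0}, keep only states in Sat with some successor in Z. Already a fixed point.
Sat(EG (q & a)) = {m0}
A[~a U EG (q & a)]: least fixpoint, start Z0 = Sat(EG (q & a)) = {m0}, add states in Sat(~a) with every successor in Z. Already a fixed point.
Sat(A[~a U EG (q & a)]) = {m0}
m0 ∈ Sat(A[~a U EG (q & a)]) = {m0}, so the formula holds at m0.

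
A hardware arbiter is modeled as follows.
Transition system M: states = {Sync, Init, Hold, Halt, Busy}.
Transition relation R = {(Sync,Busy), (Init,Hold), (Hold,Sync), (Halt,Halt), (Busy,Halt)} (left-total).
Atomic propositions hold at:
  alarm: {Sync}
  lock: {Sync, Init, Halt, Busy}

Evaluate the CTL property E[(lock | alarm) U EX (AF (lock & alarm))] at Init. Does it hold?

Sat(lock | alarm) = {Sync, Init, Halt, Busy}
Sat(lock & alarm) = {Sync}
AF (lock & alarm): least fixpoint, start Z0 = {Sync}, add states with every successor in Z. Z1 = {Sync, Hold}; Z2 = {Sync, Init, Hold}; fixed.
Sat(AF (lock & alarm)) = {Sync, Init, Hold}
Sat(EX (AF (lock & alarm))) = {s : some successor in {Sync, Init, Hold}} = {Init, Hold}
E[(lock | alarm) U EX (AF (lock & alarm))]: least fixpoint, start Z0 = Sat(EX (AF (lock & alarm))) = {Init, Hold}, add states in Sat(lock | alarm) with some successor in Z. Already a fixed point.
Sat(E[(lock | alarm) U EX (AF (lock & alarm))]) = {Init, Hold}
Init ∈ Sat(E[(lock | alarm) U EX (AF (lock & alarm))]) = {Init, Hold}, so the formula holds at Init.

Yes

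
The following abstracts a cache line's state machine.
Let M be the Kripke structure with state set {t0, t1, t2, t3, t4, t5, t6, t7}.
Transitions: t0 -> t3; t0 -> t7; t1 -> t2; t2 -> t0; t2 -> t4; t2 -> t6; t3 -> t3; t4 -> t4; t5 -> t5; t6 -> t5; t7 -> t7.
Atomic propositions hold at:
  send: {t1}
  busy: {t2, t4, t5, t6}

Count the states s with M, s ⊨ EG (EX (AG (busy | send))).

Sat(busy | send) = {t1, t2, t4, t5, t6}
AG (busy | send): greatest fixpoint, start Z0 = {t1, t2, t4, t5, t6}, keep only states in Sat with every successor in Z. Z1 = {t1, t4, t5, t6}; Z2 = {t4, t5, t6}; fixed.
Sat(AG (busy | send)) = {t4, t5, t6}
Sat(EX (AG (busy | send))) = {s : some successor in {t4, t5, t6}} = {t2, t4, t5, t6}
EG (EX (AG (busy | send))): greatest fixpoint, start Z0 = {t2, t4, t5, t6}, keep only states in Sat with some successor in Z. Already a fixed point.
Sat(EG (EX (AG (busy | send)))) = {t2, t4, t5, t6}
|Sat(EG (EX (AG (busy | send))))| = |{t2, t4, t5, t6}| = 4.

4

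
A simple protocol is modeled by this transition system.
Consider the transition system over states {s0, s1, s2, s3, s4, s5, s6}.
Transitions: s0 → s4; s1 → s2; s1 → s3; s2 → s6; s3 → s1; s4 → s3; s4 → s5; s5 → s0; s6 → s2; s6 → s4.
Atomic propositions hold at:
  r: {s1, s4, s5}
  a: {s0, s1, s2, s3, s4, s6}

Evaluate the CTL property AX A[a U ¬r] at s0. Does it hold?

No

Sat(¬r) = {s0, s2, s3, s6}
A[a U ¬r]: least fixpoint, start Z0 = Sat(¬r) = {s0, s2, s3, s6}, add states in Sat(a) with every successor in Z. Z1 = {s0, s1, s2, s3, s6}; fixed.
Sat(A[a U ¬r]) = {s0, s1, s2, s3, s6}
Sat(AX A[a U ¬r]) = {s : every successor in {s0, s1, s2, s3, s6}} = {s1, s2, s3, s5}
s0 ∉ Sat(AX A[a U ¬r]) = {s1, s2, s3, s5}, so the formula does not hold at s0.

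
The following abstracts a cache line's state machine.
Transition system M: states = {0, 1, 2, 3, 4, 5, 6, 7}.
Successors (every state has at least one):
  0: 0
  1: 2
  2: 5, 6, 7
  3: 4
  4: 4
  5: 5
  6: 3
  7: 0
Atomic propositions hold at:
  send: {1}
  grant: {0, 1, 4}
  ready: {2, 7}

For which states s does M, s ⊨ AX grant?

{0, 3, 4, 7}

Sat(AX grant) = {s : every successor in {0, 1, 4}} = {0, 3, 4, 7}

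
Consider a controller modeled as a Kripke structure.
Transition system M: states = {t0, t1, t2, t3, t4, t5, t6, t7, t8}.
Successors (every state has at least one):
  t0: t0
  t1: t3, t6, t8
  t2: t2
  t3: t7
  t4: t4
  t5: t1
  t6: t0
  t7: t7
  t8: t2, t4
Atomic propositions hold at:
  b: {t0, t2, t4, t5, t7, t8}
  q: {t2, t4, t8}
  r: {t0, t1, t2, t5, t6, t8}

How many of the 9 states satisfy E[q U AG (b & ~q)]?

Sat(~q) = {t0, t1, t3, t5, t6, t7}
Sat(b & ~q) = {t0, t5, t7}
AG (b & ~q): greatest fixpoint, start Z0 = {t0, t5, t7}, keep only states in Sat with every successor in Z. Z1 = {t0, t7}; fixed.
Sat(AG (b & ~q)) = {t0, t7}
E[q U AG (b & ~q)]: least fixpoint, start Z0 = Sat(AG (b & ~q)) = {t0, t7}, add states in Sat(q) with some successor in Z. Already a fixed point.
Sat(E[q U AG (b & ~q)]) = {t0, t7}
|Sat(E[q U AG (b & ~q)])| = |{t0, t7}| = 2.

2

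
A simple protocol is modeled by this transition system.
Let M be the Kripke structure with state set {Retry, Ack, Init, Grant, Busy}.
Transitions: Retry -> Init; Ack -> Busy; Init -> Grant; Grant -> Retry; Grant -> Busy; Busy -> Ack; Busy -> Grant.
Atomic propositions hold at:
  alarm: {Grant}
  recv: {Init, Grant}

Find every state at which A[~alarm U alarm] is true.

Sat(~alarm) = {Retry, Ack, Init, Busy}
A[~alarm U alarm]: least fixpoint, start Z0 = Sat(alarm) = {Grant}, add states in Sat(~alarm) with every successor in Z. Z1 = {Init, Grant}; Z2 = {Retry, Init, Grant}; fixed.
Sat(A[~alarm U alarm]) = {Retry, Init, Grant}

{Retry, Init, Grant}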